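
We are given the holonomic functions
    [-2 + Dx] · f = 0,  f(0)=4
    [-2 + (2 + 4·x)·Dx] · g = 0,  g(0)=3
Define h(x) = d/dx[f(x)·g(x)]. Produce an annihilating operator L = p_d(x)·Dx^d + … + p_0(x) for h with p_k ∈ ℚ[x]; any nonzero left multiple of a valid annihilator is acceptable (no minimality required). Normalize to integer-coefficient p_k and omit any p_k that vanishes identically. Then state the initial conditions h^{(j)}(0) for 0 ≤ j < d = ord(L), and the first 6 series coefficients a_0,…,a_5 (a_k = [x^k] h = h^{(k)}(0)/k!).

f: a_k = 4, 8, 8, 16/3, 8/3, 16/15, …
g: a_k = 3, 3, -3/2, 3/2, -15/8, 21/8, …
f·g: L₀ = L_f ⊗_s L_g, ord ≤ 1·1.
Differentiate: ansatz ord ≤ ord L₀ ⇒ L.
L = (7 + 24·x + 16·x^2) + (-3 - 10·x - 8·x^2)·Dx  (order 1).
h: a_k = 36, 84, 102, 66, 107/2, -89/10, …
ICs: h(0) = 36.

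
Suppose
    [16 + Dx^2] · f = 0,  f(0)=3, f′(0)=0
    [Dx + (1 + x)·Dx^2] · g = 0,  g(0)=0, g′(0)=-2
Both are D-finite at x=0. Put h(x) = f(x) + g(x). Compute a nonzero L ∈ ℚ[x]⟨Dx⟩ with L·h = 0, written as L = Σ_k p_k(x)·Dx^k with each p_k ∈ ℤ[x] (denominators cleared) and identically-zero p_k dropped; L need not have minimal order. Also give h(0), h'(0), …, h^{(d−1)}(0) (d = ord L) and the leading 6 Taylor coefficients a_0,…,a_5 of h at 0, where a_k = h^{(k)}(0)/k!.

f: a_k = 3, 0, -24, 0, 32, 0, …
g: a_k = 0, -2, 1, -2/3, 1/2, -2/5, …
L₀ := lclm(L_f,L_g); ord L₀ ≤ 2+2.
L = (176 + 256·x + 128·x^2)·Dx + (144 + 400·x + 384·x^2 + 128·x^3)·Dx^2 + (11 + 16·x + 8·x^2)·Dx^3 + (9 + 25·x + 24·x^2 + 8·x^3)·Dx^4  (order 4).
h: a_k = 3, -2, -23, -2/3, 65/2, -2/5, …
ICs: h(0) = 3, h′(0) = -2, h′′(0) = -46, h′′′(0) = -4.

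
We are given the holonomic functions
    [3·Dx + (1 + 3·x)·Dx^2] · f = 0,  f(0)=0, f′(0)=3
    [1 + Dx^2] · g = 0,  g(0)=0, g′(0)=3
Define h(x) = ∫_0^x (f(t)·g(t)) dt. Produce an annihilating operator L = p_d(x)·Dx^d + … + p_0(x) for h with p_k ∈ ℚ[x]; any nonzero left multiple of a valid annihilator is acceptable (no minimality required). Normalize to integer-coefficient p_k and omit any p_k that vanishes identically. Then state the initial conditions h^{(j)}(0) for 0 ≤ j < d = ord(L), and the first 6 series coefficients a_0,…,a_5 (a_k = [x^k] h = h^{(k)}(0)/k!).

f: a_k = 0, 3, -9/2, 9, -81/4, 243/5, …
g: a_k = 0, 3, 0, -1/2, 0, 1/40, …
h₀=f·g: eliminate ⇒ L₀, order ≤ 2·2.
Integrate: L := L₀·Dx.
L = (-203 - 222·x - 189·x^2 + 432·x^3 + 324·x^4)·Dx + (-84 - 108·x + 648·x^2 + 648·x^3)·Dx^2 + (-208 - 228·x - 54·x^2 + 864·x^3 + 648·x^4)·Dx^3 + (-84 - 108·x + 648·x^2 + 648·x^3)·Dx^4 + (-5 - 6·x + 135·x^2 + 432·x^3 + 324·x^4)·Dx^5  (order 5).
h: a_k = 0, 0, 0, 3, -27/8, 51/10, …
ICs: h(0) = 0, h′(0) = 0, h′′(0) = 0, h′′′(0) = 18, h′′′′(0) = -81.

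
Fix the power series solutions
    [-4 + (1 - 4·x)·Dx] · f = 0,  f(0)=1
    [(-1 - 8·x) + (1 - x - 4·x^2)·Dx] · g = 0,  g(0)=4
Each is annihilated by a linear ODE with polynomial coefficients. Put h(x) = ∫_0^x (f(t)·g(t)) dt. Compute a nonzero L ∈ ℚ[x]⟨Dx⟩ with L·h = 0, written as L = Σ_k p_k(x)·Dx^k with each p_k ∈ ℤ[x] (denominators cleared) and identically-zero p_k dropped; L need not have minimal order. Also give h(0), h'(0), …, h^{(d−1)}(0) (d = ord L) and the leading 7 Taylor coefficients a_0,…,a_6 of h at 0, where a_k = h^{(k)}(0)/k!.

L = (-5 + 48·x^2)·Dx + (1 - 5·x + 16·x^3)·Dx^2  (order 2).
h: a_k = 0, 4, 10, 100/3, 109, 372, 3850/3, …
ICs: h(0) = 0, h′(0) = 4.

f: a_k = 1, 4, 16, 64, 256, 1024, 4096, …
g: a_k = 4, 4, 20, 36, 116, 260, 724, …
L₀ := L_f ⊗_s L_g (sym. prod.), ord ≤ 1.
h=∫₀ˣh₀: take L = L₀·Dx.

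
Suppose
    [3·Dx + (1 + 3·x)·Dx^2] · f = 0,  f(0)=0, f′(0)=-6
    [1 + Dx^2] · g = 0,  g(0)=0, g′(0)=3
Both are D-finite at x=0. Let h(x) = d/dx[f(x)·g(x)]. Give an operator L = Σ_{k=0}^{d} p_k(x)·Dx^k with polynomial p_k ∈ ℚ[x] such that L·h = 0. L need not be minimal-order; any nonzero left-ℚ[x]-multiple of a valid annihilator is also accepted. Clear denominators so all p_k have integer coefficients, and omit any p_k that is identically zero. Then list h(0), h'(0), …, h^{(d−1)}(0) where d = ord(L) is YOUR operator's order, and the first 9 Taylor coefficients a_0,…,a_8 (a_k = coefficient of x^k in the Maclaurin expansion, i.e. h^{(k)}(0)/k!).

L = (-8897 - 1764·x - 7722·x^2 - 14364·x^3 - 7533·x^4 + 5832·x^5 + 2916·x^6) + (-3432 - 13248·x - 12420·x^2 - 8100·x^3 + 9720·x^4 + 5832·x^5)·Dx + (-9100 - 3204·x - 11070·x^2 - 17064·x^3 - 6318·x^4 + 11664·x^5 + 5832·x^6)·Dx^2 + (-3432 - 13248·x - 12420·x^2 - 8100·x^3 + 9720·x^4 + 5832·x^5)·Dx^3 + (-203 - 1440·x - 3348·x^2 - 2700·x^3 + 1215·x^4 + 5832·x^5 + 2916·x^6)·Dx^4  (order 4).
h: a_k = 0, -36, 81, -204, 585, -3393/2, 198513/40, -511397/35, 1512081/35, …
ICs: h(0) = 0, h′(0) = -36, h′′(0) = 162, h′′′(0) = -1224.

f: a_k = 0, -6, 9, -18, 81/2, -486/5, 243, -4374/7, 6561/4, …
g: a_k = 0, 3, 0, -1/2, 0, 1/40, 0, -1/1680, 0, …
h₀=f·g: eliminate ⇒ L₀, order ≤ 2·2.
h₀' ⇒ L via d/dx closure of L₀.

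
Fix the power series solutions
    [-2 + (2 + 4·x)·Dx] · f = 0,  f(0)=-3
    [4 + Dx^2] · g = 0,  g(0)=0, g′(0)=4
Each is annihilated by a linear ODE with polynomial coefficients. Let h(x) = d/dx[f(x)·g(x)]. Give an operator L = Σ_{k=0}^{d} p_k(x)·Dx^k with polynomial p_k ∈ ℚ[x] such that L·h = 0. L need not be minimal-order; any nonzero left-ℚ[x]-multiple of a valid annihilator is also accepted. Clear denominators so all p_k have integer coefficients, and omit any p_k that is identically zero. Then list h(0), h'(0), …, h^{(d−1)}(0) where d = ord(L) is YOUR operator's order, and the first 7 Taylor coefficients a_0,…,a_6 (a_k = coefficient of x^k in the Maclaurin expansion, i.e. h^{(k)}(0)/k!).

L = (53 + 288·x + 544·x^2 + 512·x^3 + 256·x^4) + (-2 - 36·x - 96·x^2 - 64·x^3)·Dx + (7 + 44·x + 108·x^2 + 128·x^3 + 64·x^4)·Dx^2  (order 2).
h: a_k = -12, -24, 42, 8, 19/2, -243/5, 983/12, …
ICs: h(0) = -12, h′(0) = -24.

f: a_k = -3, -3, 3/2, -3/2, 15/8, -21/8, 63/16, …
g: a_k = 0, 4, 0, -8/3, 0, 8/15, 0, …
Product ⇒ symmetric product L₀, ord ≤ 2.
Derive L from L₀ (diff closure).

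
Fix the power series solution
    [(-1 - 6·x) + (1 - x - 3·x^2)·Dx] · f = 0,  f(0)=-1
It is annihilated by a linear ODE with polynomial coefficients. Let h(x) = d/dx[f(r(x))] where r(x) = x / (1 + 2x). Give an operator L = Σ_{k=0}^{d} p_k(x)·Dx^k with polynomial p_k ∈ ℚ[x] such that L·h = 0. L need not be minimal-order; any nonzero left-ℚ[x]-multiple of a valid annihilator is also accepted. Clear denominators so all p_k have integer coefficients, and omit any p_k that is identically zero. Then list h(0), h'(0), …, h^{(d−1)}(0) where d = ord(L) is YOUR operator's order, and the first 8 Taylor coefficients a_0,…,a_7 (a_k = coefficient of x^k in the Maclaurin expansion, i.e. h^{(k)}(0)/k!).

L = (4 + 6·x + 30·x^2 + 32·x^3) + (-1 - 13·x - 45·x^2 - 38·x^3 + 16·x^4)·Dx  (order 1).
h: a_k = -1, -4, 15, -68, 280, -1110, 4277, -16144, …
ICs: h(0) = -1.

f: a_k = -1, -1, -4, -7, -19, -40, -97, -217, …
Substitute x→r, Dx→(1/r')Dx; clear ⇒ L₀.
h=h₀': d/dx-closure on L₀ ⇒ L.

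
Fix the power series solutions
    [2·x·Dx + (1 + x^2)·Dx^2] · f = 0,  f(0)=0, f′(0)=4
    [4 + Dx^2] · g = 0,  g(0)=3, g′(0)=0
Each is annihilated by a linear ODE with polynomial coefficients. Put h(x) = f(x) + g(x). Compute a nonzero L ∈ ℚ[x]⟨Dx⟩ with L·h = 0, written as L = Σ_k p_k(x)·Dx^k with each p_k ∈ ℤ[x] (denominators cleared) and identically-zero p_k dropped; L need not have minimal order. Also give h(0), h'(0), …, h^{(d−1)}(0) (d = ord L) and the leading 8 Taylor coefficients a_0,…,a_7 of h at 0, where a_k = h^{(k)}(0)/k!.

L = (-32·x + 80·x^3 + 16·x^5)·Dx + (4 + 32·x^2 + 36·x^4 + 8·x^6)·Dx^2 + (-8·x + 20·x^3 + 4·x^5)·Dx^3 + (1 + 8·x^2 + 9·x^4 + 2·x^6)·Dx^4  (order 4).
h: a_k = 3, 4, -6, -4/3, 2, 4/5, -4/15, -4/7, …
ICs: h(0) = 3, h′(0) = 4, h′′(0) = -12, h′′′(0) = -8.

f: a_k = 0, 4, 0, -4/3, 0, 4/5, 0, -4/7, …
g: a_k = 3, 0, -6, 0, 2, 0, -4/15, 0, …
Sum ⇒ L₀ = lclm(L_f,L_g) in ℚ(x)⟨Dx⟩.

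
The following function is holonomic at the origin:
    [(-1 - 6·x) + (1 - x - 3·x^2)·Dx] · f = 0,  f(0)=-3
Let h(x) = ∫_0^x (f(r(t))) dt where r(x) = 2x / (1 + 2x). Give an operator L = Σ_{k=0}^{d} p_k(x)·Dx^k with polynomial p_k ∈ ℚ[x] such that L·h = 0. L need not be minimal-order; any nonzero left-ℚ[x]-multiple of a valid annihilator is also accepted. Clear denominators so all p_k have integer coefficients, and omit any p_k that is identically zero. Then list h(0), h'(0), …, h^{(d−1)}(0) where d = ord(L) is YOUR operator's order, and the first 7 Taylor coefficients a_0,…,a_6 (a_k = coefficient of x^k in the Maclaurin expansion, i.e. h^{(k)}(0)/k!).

f: a_k = -3, -3, -12, -21, -57, -120, -291, …
f∘r: x↦r, Dx↦Dx/r' in L_f ⇒ L₀.
Integrate: L := L₀·Dx.
L = (2 + 28·x)·Dx + (-1 - 4·x + 8·x^2 + 24·x^3)·Dx^2  (order 2).
h: a_k = 0, -3, -3, -12, 0, -432/5, 144, …
ICs: h(0) = 0, h′(0) = -3.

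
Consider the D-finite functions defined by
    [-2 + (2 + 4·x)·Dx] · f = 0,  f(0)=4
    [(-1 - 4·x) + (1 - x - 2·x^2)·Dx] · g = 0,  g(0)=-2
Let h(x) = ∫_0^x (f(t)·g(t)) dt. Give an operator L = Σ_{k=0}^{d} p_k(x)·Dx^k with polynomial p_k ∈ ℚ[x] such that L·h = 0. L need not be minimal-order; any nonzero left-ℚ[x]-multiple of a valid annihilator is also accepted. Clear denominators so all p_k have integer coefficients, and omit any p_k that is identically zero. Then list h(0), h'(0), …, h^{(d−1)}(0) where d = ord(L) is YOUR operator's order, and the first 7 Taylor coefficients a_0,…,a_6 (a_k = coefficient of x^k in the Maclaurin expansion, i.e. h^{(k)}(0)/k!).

L = (2 + 5·x + 6·x^2)·Dx + (-1 - x + 4·x^2 + 4·x^3)·Dx^2  (order 2).
h: a_k = 0, -8, -8, -28/3, -16, -23, -125/3, …
ICs: h(0) = 0, h′(0) = -8.

f: a_k = 4, 4, -2, 2, -5/2, 7/2, -21/4, …
g: a_k = -2, -2, -6, -10, -22, -42, -86, …
h₀=f·g: eliminate ⇒ L₀, order ≤ 1·1.
∫: right-multiply L₀ by Dx.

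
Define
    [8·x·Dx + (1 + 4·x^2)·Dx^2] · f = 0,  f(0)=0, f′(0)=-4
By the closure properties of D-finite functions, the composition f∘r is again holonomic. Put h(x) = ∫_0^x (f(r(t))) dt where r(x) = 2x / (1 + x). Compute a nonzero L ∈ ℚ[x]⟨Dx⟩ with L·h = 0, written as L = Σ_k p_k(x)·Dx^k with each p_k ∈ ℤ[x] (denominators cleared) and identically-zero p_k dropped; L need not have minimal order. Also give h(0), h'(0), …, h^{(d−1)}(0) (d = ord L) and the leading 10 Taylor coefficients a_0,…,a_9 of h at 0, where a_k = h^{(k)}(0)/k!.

L = (2 + 34·x)·Dx^2 + (1 + 2·x + 17·x^2)·Dx^3  (order 3).
h: a_k = 0, 0, -4, 8/3, 26/3, -24, -404/15, 4888/21, -727/7, -6440/3, …
ICs: h(0) = 0, h′(0) = 0, h′′(0) = -8.

f: a_k = 0, -4, 0, 16/3, 0, -64/5, 0, 256/7, 0, -1024/9, …
f∘r: x↦r, Dx↦Dx/r' in L_f ⇒ L₀.
Integrate: L := L₀·Dx.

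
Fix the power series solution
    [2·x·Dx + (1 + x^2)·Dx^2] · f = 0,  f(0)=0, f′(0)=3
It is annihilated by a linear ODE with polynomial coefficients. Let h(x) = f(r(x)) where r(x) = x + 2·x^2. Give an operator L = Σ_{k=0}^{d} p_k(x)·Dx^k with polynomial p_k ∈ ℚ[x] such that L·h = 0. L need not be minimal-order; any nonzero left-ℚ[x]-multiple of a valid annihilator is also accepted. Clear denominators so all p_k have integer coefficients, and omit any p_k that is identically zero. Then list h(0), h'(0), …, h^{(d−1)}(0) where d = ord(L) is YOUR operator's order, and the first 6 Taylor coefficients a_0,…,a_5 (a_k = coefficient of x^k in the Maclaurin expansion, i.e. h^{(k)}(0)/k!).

f: a_k = 0, 3, 0, -1, 0, 3/5, …
h₀=f(r): pull back L_f along r ⇒ L₀.
L = (-4 + 2·x + 16·x^2 + 48·x^3 + 48·x^4)·Dx + (1 + 4·x + x^2 + 8·x^3 + 20·x^4 + 16·x^5)·Dx^2  (order 2).
h: a_k = 0, 3, 6, -1, -6, -57/5, …
ICs: h(0) = 0, h′(0) = 3.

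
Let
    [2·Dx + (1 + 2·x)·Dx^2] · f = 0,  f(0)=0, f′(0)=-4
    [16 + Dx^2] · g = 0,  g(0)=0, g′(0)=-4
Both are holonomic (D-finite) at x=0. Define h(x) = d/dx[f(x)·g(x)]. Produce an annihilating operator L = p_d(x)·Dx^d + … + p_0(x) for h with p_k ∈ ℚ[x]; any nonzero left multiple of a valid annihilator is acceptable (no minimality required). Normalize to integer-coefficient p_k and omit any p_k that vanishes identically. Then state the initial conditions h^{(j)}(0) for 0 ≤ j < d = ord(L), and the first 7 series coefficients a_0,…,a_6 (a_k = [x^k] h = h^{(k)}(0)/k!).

f: a_k = 0, -4, 4, -16/3, 8, -64/5, 64/3, …
g: a_k = 0, -4, 0, 32/3, 0, -128/15, 0, …
Product ⇒ symmetric product L₀, ord ≤ 4.
Differentiate: ansatz ord ≤ ord L₀ ⇒ L.
L = (-896 + 28672·x + 282624·x^2 + 1032192·x^3 + 1826816·x^4 + 1572864·x^5 + 524288·x^6) + (576 + 12416·x + 66560·x^2 + 153600·x^3 + 163840·x^4 + 65536·x^5)·Dx + (280 + 6592·x + 44480·x^2 + 141312·x^3 + 234496·x^4 + 196608·x^5 + 65536·x^6)·Dx^2 + (36 + 776·x + 4160·x^2 + 9600·x^3 + 10240·x^4 + 4096·x^5)·Dx^3 + (21 + 300·x + 1676·x^2 + 4800·x^3 + 7520·x^4 + 6144·x^5 + 2048·x^6)·Dx^4  (order 4).
h: a_k = 0, 32, -48, -256/3, 160/3, 512/3, -3584/15, …
ICs: h(0) = 0, h′(0) = 32, h′′(0) = -96, h′′′(0) = -512.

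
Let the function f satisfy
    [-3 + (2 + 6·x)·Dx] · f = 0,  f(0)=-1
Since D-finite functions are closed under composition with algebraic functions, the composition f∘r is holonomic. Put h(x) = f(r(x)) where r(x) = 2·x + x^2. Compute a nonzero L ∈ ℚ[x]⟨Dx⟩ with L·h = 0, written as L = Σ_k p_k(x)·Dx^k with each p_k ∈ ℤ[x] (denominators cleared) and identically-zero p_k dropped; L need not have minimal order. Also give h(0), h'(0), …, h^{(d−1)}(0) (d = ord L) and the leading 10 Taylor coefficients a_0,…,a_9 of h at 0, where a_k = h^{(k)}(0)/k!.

L = (-3 - 3·x) + (1 + 6·x + 3·x^2)·Dx  (order 1).
h: a_k = -1, -3, 3, -9, 63/2, -243/2, 999/2, -4293/2, 76221/8, -346761/8, …
ICs: h(0) = -1.

f: a_k = -1, -3/2, 9/8, -27/16, 405/128, -1701/256, 15309/1024, -72171/2048, 2814669/32768, -14073345/65536, …
L₀ from L_f via x↦r, Dx↦r'^{-1}Dx.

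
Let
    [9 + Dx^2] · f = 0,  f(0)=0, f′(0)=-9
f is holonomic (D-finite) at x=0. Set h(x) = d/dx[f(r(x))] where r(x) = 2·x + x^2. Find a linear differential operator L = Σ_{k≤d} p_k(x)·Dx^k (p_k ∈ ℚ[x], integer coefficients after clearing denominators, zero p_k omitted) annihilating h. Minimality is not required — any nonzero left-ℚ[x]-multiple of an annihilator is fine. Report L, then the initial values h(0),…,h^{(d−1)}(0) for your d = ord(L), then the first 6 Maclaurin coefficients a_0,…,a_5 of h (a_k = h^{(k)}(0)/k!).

f: a_k = 0, -9, 0, 27/2, 0, -243/40, …
f∘r: x↦r, Dx↦Dx/r' in L_f ⇒ L₀.
h₀' ⇒ L via d/dx closure of L₀.
L = (39 + 144·x + 216·x^2 + 144·x^3 + 36·x^4) + (-3 - 3·x)·Dx + (1 + 2·x + x^2)·Dx^2  (order 2).
h: a_k = -18, -18, 324, 648, -567, -2835, …
ICs: h(0) = -18, h′(0) = -18.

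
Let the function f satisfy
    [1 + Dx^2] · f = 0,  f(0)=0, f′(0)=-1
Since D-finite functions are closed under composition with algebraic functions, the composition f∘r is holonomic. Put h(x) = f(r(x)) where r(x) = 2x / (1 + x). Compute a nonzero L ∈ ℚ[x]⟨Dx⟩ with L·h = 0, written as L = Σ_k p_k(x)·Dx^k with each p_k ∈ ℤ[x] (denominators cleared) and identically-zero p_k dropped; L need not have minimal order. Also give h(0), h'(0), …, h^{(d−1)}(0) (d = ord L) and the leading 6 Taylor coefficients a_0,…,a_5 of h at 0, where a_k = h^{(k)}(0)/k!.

f: a_k = 0, -1, 0, 1/6, 0, -1/120, …
L₀ from L_f via x↦r, Dx↦r'^{-1}Dx.
L = 4 + (2 + 6·x + 6·x^2 + 2·x^3)·Dx + (1 + 4·x + 6·x^2 + 4·x^3 + x^4)·Dx^2  (order 2).
h: a_k = 0, -2, 2, -2/3, -2, 86/15, …
ICs: h(0) = 0, h′(0) = -2.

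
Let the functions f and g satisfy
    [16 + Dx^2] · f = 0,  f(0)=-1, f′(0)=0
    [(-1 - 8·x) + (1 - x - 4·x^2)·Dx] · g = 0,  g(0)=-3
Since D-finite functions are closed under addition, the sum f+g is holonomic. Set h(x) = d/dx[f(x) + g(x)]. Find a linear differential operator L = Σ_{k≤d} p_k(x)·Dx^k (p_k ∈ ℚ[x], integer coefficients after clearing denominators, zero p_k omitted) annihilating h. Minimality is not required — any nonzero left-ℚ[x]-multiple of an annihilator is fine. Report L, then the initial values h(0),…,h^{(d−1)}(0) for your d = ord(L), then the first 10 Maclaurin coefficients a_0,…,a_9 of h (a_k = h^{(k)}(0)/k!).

f: a_k = -1, 0, 8, 0, -32/3, 0, 256/45, 0, -512/315, 0, …
g: a_k = -3, -3, -15, -27, -87, -195, -543, -1323, -3495, -8787, …
Weyl lclm of L_f,L_g ⇒ L₀ (ord ≤ 3).
Derive L from L₀ (diff closure).
L = (6848 + 35072·x + 150784·x^2 + 87040·x^3 + 204800·x^4 + 147456·x^5 + 196608·x^6) + (-560 - 4048·x + 5184·x^2 + 13952·x^3 + 2560·x^4 + 18432·x^5 + 57344·x^6 + 65536·x^7)·Dx + (428 + 2192·x + 9424·x^2 + 5440·x^3 + 12800·x^4 + 9216·x^5 + 12288·x^6)·Dx^2 + (-35 - 253·x + 324·x^2 + 872·x^3 + 160·x^4 + 1152·x^5 + 3584·x^6 + 4096·x^7)·Dx^3  (order 3).
h: a_k = -3, -14, -81, -1172/3, -975, -48358/15, -9261, -8811496/315, -79083, -645436258/2835, …
ICs: h(0) = -3, h′(0) = -14, h′′(0) = -162.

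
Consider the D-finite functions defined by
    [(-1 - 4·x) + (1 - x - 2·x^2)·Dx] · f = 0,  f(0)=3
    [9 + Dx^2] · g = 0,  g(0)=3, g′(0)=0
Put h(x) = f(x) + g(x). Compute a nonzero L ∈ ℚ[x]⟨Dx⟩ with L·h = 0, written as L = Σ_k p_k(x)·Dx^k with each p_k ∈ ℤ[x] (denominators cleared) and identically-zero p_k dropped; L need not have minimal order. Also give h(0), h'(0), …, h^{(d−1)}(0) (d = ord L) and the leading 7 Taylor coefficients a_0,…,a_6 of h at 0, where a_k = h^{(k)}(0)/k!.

f: a_k = 3, 3, 9, 15, 33, 63, 129, …
g: a_k = 3, 0, -27/2, 0, 81/8, 0, -243/80, …
f+g: L₀ = lclm(L_f,L_g), ord ≤ 1+2.
L = (117 + 486·x + 135·x^2 + 360·x^3 + 540·x^4 + 432·x^5) + (-45 + 63·x + 81·x^2 - 153·x^3 - 18·x^4 + 324·x^5 + 216·x^6)·Dx + (13 + 54·x + 15·x^2 + 40·x^3 + 60·x^4 + 48·x^5)·Dx^2 + (-5 + 7·x + 9·x^2 - 17·x^3 - 2·x^4 + 36·x^5 + 24·x^6)·Dx^3  (order 3).
h: a_k = 6, 3, -9/2, 15, 345/8, 63, 10077/80, …
ICs: h(0) = 6, h′(0) = 3, h′′(0) = -9.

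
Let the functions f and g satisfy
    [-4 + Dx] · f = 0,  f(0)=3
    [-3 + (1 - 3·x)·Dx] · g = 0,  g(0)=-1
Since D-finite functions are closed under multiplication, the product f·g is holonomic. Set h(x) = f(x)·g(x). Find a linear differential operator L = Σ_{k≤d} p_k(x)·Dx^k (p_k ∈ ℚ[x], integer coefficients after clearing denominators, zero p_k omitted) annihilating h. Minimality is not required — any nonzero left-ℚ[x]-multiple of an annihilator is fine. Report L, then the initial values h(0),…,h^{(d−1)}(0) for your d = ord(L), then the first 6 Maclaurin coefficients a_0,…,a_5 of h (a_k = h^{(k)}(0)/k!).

L = (7 - 12·x) + (-1 + 3·x)·Dx  (order 1).
h: a_k = -3, -21, -87, -293, -911, -13793/5, …
ICs: h(0) = -3.

f: a_k = 3, 12, 24, 32, 32, 128/5, …
g: a_k = -1, -3, -9, -27, -81, -243, …
Product ⇒ symmetric product L₀, ord ≤ 1.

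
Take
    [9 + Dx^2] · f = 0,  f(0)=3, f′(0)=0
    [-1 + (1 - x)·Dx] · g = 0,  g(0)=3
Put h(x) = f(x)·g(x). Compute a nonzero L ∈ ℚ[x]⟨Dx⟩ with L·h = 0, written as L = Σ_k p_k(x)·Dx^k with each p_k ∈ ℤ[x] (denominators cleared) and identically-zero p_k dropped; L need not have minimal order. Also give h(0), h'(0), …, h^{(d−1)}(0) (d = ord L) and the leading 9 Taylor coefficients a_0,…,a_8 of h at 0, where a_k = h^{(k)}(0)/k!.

f: a_k = 3, 0, -27/2, 0, 81/8, 0, -243/80, 0, 2187/4480, …
g: a_k = 3, 3, 3, 3, 3, 3, 3, 3, 3, …
Sym-product of L_f,L_g gives L₀ (≤ ord 2).
L = (-9 + 9·x) + 2·Dx + (-1 + x)·Dx^2  (order 2).
h: a_k = 9, 9, -63/2, -63/2, -9/8, -9/8, -819/80, -819/80, -39303/4480, …
ICs: h(0) = 9, h′(0) = 9.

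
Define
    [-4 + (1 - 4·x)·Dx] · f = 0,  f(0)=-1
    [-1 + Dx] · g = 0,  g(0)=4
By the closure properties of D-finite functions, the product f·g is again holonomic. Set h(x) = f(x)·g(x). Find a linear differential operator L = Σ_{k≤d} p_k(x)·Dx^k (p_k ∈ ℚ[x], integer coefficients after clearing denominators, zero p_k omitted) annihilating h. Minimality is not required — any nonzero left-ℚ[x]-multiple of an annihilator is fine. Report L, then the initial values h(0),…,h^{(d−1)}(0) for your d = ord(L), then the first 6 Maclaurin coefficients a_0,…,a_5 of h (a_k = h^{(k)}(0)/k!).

L = (5 - 4·x) + (-1 + 4·x)·Dx  (order 1).
h: a_k = -4, -20, -82, -986/3, -7889/6, -157781/30, …
ICs: h(0) = -4.

f: a_k = -1, -4, -16, -64, -256, -1024, …
g: a_k = 4, 4, 2, 2/3, 1/6, 1/30, …
f·g: L₀ = L_f ⊗_s L_g, ord ≤ 1·1.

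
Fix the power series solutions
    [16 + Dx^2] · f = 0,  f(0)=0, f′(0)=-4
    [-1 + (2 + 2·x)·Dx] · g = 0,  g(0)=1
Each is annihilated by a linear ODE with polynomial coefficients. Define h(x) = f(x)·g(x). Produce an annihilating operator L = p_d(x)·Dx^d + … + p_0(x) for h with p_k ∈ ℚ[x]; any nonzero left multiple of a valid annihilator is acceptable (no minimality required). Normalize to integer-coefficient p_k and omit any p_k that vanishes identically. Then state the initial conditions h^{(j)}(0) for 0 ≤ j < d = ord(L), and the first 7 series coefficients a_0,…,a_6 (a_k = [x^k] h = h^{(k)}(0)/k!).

L = (67 + 128·x + 64·x^2) + (-4 - 4·x)·Dx + (4 + 8·x + 4·x^2)·Dx^2  (order 2).
h: a_k = 0, -4, -2, 67/6, 61/12, -4661/480, -1187/320, …
ICs: h(0) = 0, h′(0) = -4.

f: a_k = 0, -4, 0, 32/3, 0, -128/15, 0, …
g: a_k = 1, 1/2, -1/8, 1/16, -5/128, 7/256, -21/1024, …
h₀=f·g: eliminate ⇒ L₀, order ≤ 2·1.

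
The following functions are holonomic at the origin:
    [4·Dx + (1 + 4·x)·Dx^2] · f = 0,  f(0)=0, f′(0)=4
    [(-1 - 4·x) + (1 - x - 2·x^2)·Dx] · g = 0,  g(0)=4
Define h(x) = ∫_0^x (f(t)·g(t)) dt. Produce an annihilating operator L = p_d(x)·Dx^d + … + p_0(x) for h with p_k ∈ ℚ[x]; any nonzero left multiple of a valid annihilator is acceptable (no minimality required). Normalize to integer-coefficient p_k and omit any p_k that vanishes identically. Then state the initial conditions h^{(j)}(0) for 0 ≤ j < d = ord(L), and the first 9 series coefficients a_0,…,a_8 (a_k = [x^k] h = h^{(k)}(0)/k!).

L = (8 + 32·x)·Dx + (-2 + 20·x + 40·x^2)·Dx^2 + (-1 - 3·x + 6·x^2 + 8·x^3)·Dx^3  (order 3).
h: a_k = 0, 0, 8, -16/3, 76/3, -112/3, 696/5, -11344/35, 38342/35, …
ICs: h(0) = 0, h′(0) = 0, h′′(0) = 16.

f: a_k = 0, 4, -8, 64/3, -64, 1024/5, -2048/3, 16384/7, -8192, …
g: a_k = 4, 4, 12, 20, 44, 84, 172, 340, 684, …
Product ⇒ symmetric product L₀, ord ≤ 2.
h=∫₀ˣh₀: take L = L₀·Dx.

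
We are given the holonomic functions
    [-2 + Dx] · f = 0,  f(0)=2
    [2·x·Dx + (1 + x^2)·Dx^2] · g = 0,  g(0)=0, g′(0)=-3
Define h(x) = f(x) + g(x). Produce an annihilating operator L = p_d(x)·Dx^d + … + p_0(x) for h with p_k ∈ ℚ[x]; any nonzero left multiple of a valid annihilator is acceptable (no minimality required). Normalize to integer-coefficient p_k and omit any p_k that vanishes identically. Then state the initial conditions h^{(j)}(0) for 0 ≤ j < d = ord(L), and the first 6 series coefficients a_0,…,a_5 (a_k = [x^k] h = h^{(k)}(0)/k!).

L = (2 - 4·x - 6·x^2 - 4·x^3)·Dx + (-3 - x^2 - 2·x^4)·Dx^2 + (1 + x + 2·x^2 + x^3 + x^4)·Dx^3  (order 3).
h: a_k = 2, 1, 4, 11/3, 4/3, -1/15, …
ICs: h(0) = 2, h′(0) = 1, h′′(0) = 8.

f: a_k = 2, 4, 4, 8/3, 4/3, 8/15, …
g: a_k = 0, -3, 0, 1, 0, -3/5, …
Weyl lclm of L_f,L_g ⇒ L₀ (ord ≤ 3).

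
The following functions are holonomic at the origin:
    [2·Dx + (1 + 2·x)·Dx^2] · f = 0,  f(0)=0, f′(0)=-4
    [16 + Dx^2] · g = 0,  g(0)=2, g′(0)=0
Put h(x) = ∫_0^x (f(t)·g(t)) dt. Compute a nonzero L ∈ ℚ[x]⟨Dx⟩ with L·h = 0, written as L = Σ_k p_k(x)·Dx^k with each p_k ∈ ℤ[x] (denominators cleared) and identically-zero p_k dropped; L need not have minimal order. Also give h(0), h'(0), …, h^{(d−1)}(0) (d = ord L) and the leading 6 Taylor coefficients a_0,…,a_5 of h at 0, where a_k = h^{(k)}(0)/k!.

f: a_k = 0, -4, 4, -16/3, 8, -64/5, …
g: a_k = 2, 0, -16, 0, 64/3, 0, …
f·g: L₀ = L_f ⊗_s L_g, ord ≤ 2·2.
h=∫h₀ ⇒ L = L₀·Dx.
L = (2688 + 27648·x + 93184·x^2 + 131072·x^3 + 65536·x^4)·Dx + (896 + 5888·x + 12288·x^2 + 8192·x^3)·Dx^2 + (408 + 3712·x + 11904·x^2 + 16384·x^3 + 8192·x^4)·Dx^3 + (56 + 368·x + 768·x^2 + 512·x^3)·Dx^4 + (15 + 124·x + 380·x^2 + 512·x^3 + 256·x^4)·Dx^5  (order 5).
h: a_k = 0, 0, -4, 8/3, 40/3, -48/5, …
ICs: h(0) = 0, h′(0) = 0, h′′(0) = -8, h′′′(0) = 16, h′′′′(0) = 320.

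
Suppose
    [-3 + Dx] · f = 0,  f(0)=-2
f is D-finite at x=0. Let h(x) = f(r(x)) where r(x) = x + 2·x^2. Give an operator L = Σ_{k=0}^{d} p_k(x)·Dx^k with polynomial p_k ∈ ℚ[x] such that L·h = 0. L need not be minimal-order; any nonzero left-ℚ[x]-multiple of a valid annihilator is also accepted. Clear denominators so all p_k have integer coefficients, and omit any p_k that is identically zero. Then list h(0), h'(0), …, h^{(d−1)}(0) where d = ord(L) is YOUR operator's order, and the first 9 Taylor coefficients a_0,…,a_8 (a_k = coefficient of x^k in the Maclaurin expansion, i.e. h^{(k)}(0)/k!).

f: a_k = -2, -6, -9, -9, -27/4, -81/20, -81/40, -243/280, -729/2240, …
Substitute x→r, Dx→(1/r')Dx; clear ⇒ L₀.
L = (-3 - 12·x) + Dx  (order 1).
h: a_k = -2, -6, -21, -45, -387/4, -3321/20, -11061/40, -112887/280, -253557/448, …
ICs: h(0) = -2.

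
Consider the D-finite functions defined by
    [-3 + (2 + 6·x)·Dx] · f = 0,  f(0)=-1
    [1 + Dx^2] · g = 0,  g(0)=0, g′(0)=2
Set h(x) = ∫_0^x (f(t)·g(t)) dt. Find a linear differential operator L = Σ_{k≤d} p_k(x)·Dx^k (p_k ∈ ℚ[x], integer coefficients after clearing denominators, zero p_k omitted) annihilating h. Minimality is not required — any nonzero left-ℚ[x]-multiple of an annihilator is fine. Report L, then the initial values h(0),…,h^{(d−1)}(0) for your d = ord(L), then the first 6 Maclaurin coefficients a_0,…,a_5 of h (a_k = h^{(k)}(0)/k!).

f: a_k = -1, -3/2, 9/8, -27/16, 405/128, -1701/256, …
g: a_k = 0, 2, 0, -1/3, 0, 1/60, …
Product ⇒ symmetric product L₀, ord ≤ 2.
h=∫h₀ ⇒ L = L₀·Dx.
L = (31 + 24·x + 36·x^2)·Dx + (-12 - 36·x)·Dx^2 + (4 + 24·x + 36·x^2)·Dx^3  (order 3).
h: a_k = 0, 0, -1, -1, 31/48, -23/40, …
ICs: h(0) = 0, h′(0) = 0, h′′(0) = -2.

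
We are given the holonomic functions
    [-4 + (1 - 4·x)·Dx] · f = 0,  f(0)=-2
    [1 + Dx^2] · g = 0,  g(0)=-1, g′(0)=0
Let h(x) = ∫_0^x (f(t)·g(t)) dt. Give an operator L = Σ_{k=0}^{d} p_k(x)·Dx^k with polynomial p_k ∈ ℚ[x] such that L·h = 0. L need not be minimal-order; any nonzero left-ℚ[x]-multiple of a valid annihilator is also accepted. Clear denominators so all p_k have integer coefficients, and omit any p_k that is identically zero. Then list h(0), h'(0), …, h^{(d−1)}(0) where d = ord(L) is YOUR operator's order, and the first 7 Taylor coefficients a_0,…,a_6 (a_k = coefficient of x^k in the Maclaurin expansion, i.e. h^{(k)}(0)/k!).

f: a_k = -2, -8, -32, -128, -512, -2048, -8192, …
g: a_k = -1, 0, 1/2, 0, -1/24, 0, 1/720, …
L₀ := L_f ⊗_s L_g (sym. prod.), ord ≤ 2.
h=∫h₀ ⇒ L = L₀·Dx.
L = (-1 + 4·x)·Dx + 8·Dx^2 + (-1 + 4·x)·Dx^3  (order 3).
h: a_k = 0, 2, 4, 31/3, 31, 5953/60, 5953/18, …
ICs: h(0) = 0, h′(0) = 2, h′′(0) = 8.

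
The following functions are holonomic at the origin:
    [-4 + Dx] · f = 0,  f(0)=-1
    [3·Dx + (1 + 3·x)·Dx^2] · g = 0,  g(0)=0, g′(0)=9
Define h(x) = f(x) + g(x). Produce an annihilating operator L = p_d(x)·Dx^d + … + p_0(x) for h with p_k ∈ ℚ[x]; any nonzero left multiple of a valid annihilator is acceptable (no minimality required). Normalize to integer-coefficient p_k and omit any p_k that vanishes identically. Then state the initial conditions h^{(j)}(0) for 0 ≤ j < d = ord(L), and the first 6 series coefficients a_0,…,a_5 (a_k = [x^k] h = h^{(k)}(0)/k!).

f: a_k = -1, -4, -8, -32/3, -32/3, -128/15, …
g: a_k = 0, 9, -27/2, 27, -243/4, 729/5, …
Weyl lclm of L_f,L_g ⇒ L₀ (ord ≤ 3).
L = (-120 - 144·x)·Dx + (2 - 96·x - 144·x^2)·Dx^2 + (7 + 33·x + 36·x^2)·Dx^3  (order 3).
h: a_k = -1, 5, -43/2, 49/3, -857/12, 2059/15, …
ICs: h(0) = -1, h′(0) = 5, h′′(0) = -43.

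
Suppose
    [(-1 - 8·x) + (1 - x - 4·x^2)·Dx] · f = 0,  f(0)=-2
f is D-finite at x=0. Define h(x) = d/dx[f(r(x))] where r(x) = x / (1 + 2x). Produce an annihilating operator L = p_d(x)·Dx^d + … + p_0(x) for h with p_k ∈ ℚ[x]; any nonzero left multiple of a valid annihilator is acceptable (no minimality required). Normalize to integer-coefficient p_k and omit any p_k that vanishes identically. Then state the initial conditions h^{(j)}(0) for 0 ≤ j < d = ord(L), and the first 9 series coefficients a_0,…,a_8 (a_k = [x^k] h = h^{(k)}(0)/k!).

L = (6 + 12·x + 72·x^2 + 80·x^3) + (-1 - 15·x - 54·x^2 - 36·x^3 + 40·x^4)·Dx  (order 1).
h: a_k = -2, -12, 42, -216, 950, -4068, 16898, -68784, 275598, …
ICs: h(0) = -2.

f: a_k = -2, -2, -10, -18, -58, -130, -362, -882, -2330, …
h₀=f(r): pull back L_f along r ⇒ L₀.
Derive L from L₀ (diff closure).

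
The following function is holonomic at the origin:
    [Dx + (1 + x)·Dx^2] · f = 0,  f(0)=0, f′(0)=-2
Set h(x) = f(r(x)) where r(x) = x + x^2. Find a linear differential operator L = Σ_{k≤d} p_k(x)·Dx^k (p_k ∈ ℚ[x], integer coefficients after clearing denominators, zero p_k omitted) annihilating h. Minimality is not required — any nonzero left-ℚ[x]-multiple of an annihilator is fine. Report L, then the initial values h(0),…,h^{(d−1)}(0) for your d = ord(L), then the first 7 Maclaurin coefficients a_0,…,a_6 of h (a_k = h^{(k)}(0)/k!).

f: a_k = 0, -2, 1, -2/3, 1/2, -2/5, 1/3, …
Change of var in L_f (x↦r) gives L₀.
L = (-1 + 2·x + 2·x^2)·Dx + (1 + 3·x + 3·x^2 + 2·x^3)·Dx^2  (order 2).
h: a_k = 0, -2, -1, 4/3, -1/2, -2/5, 2/3, …
ICs: h(0) = 0, h′(0) = -2.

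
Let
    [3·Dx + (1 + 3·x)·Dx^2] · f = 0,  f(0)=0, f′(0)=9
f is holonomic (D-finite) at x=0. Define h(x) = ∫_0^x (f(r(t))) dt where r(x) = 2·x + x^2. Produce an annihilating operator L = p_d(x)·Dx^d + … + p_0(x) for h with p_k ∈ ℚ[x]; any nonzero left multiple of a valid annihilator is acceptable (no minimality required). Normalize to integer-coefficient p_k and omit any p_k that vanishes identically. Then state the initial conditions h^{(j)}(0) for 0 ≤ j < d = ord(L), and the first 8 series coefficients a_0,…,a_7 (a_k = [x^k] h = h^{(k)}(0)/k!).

f: a_k = 0, 9, -27/2, 27, -243/4, 729/5, -729/2, 6561/7, …
L₀ from L_f via x↦r, Dx↦r'^{-1}Dx.
∫: right-multiply L₀ by Dx.
L = (5 + 6·x + 3·x^2)·Dx^2 + (1 + 7·x + 9·x^2 + 3·x^3)·Dx^3  (order 3).
h: a_k = 0, 0, 9, -15, 81/2, -1323/10, 2403/5, -13095/7, …
ICs: h(0) = 0, h′(0) = 0, h′′(0) = 18.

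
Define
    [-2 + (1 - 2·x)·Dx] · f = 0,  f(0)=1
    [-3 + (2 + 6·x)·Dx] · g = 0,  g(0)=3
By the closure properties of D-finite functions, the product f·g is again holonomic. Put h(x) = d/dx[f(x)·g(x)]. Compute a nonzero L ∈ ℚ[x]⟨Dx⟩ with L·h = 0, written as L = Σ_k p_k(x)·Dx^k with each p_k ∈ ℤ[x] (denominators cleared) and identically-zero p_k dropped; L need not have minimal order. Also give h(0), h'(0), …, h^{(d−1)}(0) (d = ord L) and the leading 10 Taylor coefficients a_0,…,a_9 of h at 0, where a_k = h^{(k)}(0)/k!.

f: a_k = 1, 2, 4, 8, 16, 32, 64, 128, 256, 512, …
g: a_k = 3, 9/2, -27/8, 81/16, -1215/128, 5103/256, -45927/1024, 216513/2048, -8444007/32768, 42220035/65536, …
L₀ := L_f ⊗_s L_g (sym. prod.), ord ≤ 1.
h=h₀': d/dx-closure on L₀ ⇒ L.
L = (47 + 252·x + 108·x^2) + (-14 - 26·x + 72·x^2 + 72·x^3)·Dx  (order 1).
h: a_k = 21/2, 141/4, 1935/16, 9105/32, 207615/256, 858771/512, 9530787/2048, 35125305/4096, 1644491295/65536, 5155628415/131072, …
ICs: h(0) = 21/2.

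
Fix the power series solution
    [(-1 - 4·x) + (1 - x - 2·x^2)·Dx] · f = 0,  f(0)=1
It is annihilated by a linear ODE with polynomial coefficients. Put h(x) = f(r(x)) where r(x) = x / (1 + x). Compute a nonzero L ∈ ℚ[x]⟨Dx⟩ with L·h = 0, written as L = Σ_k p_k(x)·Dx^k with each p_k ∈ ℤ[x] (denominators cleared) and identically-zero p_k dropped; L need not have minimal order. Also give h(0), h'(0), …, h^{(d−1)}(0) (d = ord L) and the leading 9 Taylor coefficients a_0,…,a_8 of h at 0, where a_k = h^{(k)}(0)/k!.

f: a_k = 1, 1, 3, 5, 11, 21, 43, 85, 171, …
f∘r: x↦r, Dx↦Dx/r' in L_f ⇒ L₀.
L = (1 + 5·x) + (-1 - 2·x + x^2 + 2·x^3)·Dx  (order 1).
h: a_k = 1, 1, 2, 0, 4, -4, 12, -20, 44, …
ICs: h(0) = 1.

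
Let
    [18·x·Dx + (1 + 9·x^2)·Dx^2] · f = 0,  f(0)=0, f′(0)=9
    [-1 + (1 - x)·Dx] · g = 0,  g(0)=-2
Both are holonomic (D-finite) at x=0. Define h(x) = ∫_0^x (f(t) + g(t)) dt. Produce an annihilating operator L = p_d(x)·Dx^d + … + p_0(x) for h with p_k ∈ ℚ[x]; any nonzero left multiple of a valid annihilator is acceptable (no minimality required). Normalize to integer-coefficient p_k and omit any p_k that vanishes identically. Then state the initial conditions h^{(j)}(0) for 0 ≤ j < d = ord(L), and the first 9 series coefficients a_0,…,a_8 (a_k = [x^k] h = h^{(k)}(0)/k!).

f: a_k = 0, 9, 0, -27, 0, 729/5, 0, -6561/7, 0, …
g: a_k = -2, -2, -2, -2, -2, -2, -2, -2, -2, …
L₀ := lclm(L_f,L_g); ord L₀ ≤ 2+1.
h=∫h₀ ⇒ L = L₀·Dx.
L = (18 - 72·x - 486·x^2)·Dx^2 + (-12 + 18·x + 180·x^2 - 486·x^3)·Dx^3 + (1 + 8·x + 72·x^3 - 81·x^4)·Dx^4  (order 4).
h: a_k = 0, -2, 7/2, -2/3, -29/4, -2/5, 719/30, -2/7, -6575/56, …
ICs: h(0) = 0, h′(0) = -2, h′′(0) = 7, h′′′(0) = -4.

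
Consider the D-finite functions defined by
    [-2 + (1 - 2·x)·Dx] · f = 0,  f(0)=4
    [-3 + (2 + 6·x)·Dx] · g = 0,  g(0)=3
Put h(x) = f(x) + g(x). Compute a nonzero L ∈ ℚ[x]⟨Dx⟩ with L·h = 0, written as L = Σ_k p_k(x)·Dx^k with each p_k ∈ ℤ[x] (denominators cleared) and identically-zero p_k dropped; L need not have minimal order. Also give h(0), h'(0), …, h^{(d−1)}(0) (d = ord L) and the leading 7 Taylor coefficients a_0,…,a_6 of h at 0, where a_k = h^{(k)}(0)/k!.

L = (-66 - 108·x) + (41 + 156·x + 324·x^2)·Dx + (-2 - 38·x - 24·x^2 + 216·x^3)·Dx^2  (order 2).
h: a_k = 7, 25/2, 101/8, 593/16, 6977/128, 37871/256, 216217/1024, …
ICs: h(0) = 7, h′(0) = 25/2.

f: a_k = 4, 8, 16, 32, 64, 128, 256, …
g: a_k = 3, 9/2, -27/8, 81/16, -1215/128, 5103/256, -45927/1024, …
Weyl lclm of L_f,L_g ⇒ L₀ (ord ≤ 2).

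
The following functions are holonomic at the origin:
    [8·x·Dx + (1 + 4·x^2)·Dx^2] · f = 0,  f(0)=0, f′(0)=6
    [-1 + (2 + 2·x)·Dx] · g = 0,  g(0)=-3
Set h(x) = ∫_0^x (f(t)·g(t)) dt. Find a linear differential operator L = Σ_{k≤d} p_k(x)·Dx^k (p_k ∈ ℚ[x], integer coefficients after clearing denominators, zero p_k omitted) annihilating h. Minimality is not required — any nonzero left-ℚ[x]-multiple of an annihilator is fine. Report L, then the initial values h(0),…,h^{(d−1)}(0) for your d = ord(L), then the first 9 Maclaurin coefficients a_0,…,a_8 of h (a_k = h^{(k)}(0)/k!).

L = (3 - 16·x - 4·x^2)·Dx + (-4 + 28·x + 48·x^2 + 16·x^3)·Dx^2 + (4 + 8·x + 20·x^2 + 32·x^3 + 16·x^4)·Dx^3  (order 3).
h: a_k = 0, 0, -9, -3, 105/16, 87/40, -6389/640, -2541/640, 3067959/143360, …
ICs: h(0) = 0, h′(0) = 0, h′′(0) = -18.

f: a_k = 0, 6, 0, -8, 0, 96/5, 0, -384/7, 0, …
g: a_k = -3, -3/2, 3/8, -3/16, 15/128, -21/256, 63/1024, -99/2048, 1287/32768, …
h₀=f·g: eliminate ⇒ L₀, order ≤ 2·1.
h=∫₀ˣh₀: take L = L₀·Dx.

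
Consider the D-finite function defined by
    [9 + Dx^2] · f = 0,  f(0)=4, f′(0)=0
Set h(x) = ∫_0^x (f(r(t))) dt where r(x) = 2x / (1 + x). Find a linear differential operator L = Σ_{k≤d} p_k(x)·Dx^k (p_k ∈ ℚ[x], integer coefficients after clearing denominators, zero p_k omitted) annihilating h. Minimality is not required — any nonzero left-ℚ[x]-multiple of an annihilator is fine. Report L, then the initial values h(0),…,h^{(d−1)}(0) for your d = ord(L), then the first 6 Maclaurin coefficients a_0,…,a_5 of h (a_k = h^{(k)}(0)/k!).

L = 36·Dx + (2 + 6·x + 6·x^2 + 2·x^3)·Dx^2 + (1 + 4·x + 6·x^2 + 4·x^3 + x^4)·Dx^3  (order 3).
h: a_k = 0, 4, 0, -24, 36, 0, …
ICs: h(0) = 0, h′(0) = 4, h′′(0) = 0.

f: a_k = 4, 0, -18, 0, 27/2, 0, …
Change of var in L_f (x↦r) gives L₀.
h=∫h₀ ⇒ L = L₀·Dx.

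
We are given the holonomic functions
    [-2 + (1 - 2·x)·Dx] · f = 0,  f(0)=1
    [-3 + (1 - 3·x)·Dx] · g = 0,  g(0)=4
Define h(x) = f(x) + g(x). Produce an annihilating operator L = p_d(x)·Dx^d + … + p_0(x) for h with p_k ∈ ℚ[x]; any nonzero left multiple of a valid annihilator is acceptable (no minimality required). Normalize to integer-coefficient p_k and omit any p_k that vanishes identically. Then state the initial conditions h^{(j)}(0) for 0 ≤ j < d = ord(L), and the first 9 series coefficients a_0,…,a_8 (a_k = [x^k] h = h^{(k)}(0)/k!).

L = -12 + (10 - 24·x)·Dx + (-1 + 5·x - 6·x^2)·Dx^2  (order 2).
h: a_k = 5, 14, 40, 116, 340, 1004, 2980, 8876, 26500, …
ICs: h(0) = 5, h′(0) = 14.

f: a_k = 1, 2, 4, 8, 16, 32, 64, 128, 256, …
g: a_k = 4, 12, 36, 108, 324, 972, 2916, 8748, 26244, …
h₀=f+g: left-lcm gives L₀, ord ≤ 2.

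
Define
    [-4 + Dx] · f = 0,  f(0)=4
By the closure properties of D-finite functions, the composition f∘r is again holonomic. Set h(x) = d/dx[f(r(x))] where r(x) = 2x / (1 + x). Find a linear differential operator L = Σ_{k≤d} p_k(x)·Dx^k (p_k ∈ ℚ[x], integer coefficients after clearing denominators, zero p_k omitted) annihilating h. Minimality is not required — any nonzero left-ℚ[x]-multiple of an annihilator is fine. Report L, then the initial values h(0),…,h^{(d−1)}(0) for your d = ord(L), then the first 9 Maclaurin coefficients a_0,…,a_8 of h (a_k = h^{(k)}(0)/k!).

f: a_k = 4, 16, 32, 128/3, 128/3, 512/15, 1024/45, 4096/315, 2048/315, …
Substitute x→r, Dx→(1/r')Dx; clear ⇒ L₀.
Differentiate: ansatz ord ≤ ord L₀ ⇒ L.
L = (6 - 2·x) + (-1 - 2·x - x^2)·Dx  (order 1).
h: a_k = 32, 192, 352, 128/3, -352, 1472/15, 12896/45, -12032/35, 18016/315, …
ICs: h(0) = 32.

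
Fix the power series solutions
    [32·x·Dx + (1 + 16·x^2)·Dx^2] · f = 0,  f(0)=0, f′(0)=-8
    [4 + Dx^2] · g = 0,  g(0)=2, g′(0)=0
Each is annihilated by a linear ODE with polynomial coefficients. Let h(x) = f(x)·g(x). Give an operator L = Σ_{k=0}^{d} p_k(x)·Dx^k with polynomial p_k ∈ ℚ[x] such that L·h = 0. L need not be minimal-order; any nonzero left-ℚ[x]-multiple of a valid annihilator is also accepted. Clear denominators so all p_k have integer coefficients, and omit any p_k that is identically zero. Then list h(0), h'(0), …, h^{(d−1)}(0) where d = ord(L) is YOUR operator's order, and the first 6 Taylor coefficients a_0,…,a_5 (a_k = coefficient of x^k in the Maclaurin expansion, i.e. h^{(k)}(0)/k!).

f: a_k = 0, -8, 0, 128/3, 0, -2048/5, …
g: a_k = 2, 0, -4, 0, 4/3, 0, …
Sym-product of L_f,L_g gives L₀ (≤ ord 4).
L = (1360 + 60416·x^2 + 106496·x^4 + 262144·x^6 + 1048576·x^8) + (2304·x + 45056·x^3 + 196608·x^5 + 1048576·x^7)·Dx + (360 + 15872·x^2 + 36864·x^4 + 131072·x^6 + 524288·x^8)·Dx^2 + (576·x + 11264·x^3 + 49152·x^5 + 262144·x^7)·Dx^3 + (5 + 192·x^2 + 2560·x^4 + 16384·x^6 + 65536·x^8)·Dx^4  (order 4).
h: a_k = 0, -16, 0, 352/3, 0, -15008/15, …
ICs: h(0) = 0, h′(0) = -16, h′′(0) = 0, h′′′(0) = 704.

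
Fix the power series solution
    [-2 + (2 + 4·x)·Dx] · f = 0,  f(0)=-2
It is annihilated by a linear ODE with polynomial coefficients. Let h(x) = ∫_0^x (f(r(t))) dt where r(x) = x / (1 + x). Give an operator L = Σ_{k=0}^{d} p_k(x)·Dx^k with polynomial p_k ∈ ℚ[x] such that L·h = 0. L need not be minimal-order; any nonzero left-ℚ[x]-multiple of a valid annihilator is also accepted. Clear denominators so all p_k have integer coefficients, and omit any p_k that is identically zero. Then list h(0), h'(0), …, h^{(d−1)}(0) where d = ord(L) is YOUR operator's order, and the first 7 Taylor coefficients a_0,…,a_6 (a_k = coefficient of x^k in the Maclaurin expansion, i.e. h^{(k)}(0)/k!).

L = -Dx + (1 + 4·x + 3·x^2)·Dx^2  (order 2).
h: a_k = 0, -2, -1, 1, -5/4, 37/20, -25/8, …
ICs: h(0) = 0, h′(0) = -2.

f: a_k = -2, -2, 1, -1, 5/4, -7/4, 21/8, …
Change of var in L_f (x↦r) gives L₀.
h=∫h₀ ⇒ L = L₀·Dx.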